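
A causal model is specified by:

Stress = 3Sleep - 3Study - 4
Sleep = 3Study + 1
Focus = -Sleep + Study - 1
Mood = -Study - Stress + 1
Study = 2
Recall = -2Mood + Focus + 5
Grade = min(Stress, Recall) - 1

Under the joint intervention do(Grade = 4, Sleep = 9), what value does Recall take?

Under do(Grade = 4, Sleep = 9), each intervened variable's structural equation is replaced by its fixed value.
Stress = 3Sleep - 3Study - 4  [with Sleep=9, Study=2]  = 17
Focus = -Sleep + Study - 1  [with Sleep=9, Study=2]  = -8
Mood = -Study - Stress + 1  [with Study=2, Stress=17]  = -18
Recall = -2Mood + Focus + 5  [with Mood=-18, Focus=-8]  = 33

33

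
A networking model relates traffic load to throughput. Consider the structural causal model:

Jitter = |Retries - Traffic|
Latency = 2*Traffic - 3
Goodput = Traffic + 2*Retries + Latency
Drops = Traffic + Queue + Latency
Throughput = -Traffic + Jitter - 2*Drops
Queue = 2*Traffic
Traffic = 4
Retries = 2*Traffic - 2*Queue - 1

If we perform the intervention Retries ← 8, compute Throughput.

-34

Under do(Retries=8), the mechanism Retries = 2*Traffic - 2*Queue - 1 is discarded; Retries is fixed at 8.
Latency = 2*Traffic - 3  [with Traffic=4]  = 5
Queue = 2*Traffic  [with Traffic=4]  = 8
Drops = Traffic + Queue + Latency  [with Traffic=4, Queue=8, Latency=5]  = 17
Jitter = |Retries - Traffic|  [with Retries=8, Traffic=4]  = 4
Throughput = -Traffic + Jitter - 2*Drops  [with Traffic=4, Jitter=4, Drops=17]  = -34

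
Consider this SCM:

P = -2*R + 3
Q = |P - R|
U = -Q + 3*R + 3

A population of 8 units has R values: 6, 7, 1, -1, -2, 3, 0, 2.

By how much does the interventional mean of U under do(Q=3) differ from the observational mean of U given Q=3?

Under do(Q=3), Q's equation is replaced by Q=3 for every unit. Per-unit U: 18, 21, 3, -3, -6, 9, 0, 6. Mean = 6.
E[U|Q=3] averages over only the 2 units with Q=3 (R = 0, 2): U = 0, 6, mean 3.
Difference = 6 − 3 = 3.

3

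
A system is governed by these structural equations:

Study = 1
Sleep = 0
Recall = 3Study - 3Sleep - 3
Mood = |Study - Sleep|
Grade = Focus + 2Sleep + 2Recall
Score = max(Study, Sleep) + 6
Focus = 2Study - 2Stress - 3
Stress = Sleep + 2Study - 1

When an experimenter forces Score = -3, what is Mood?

1

The intervention breaks the incoming arrows to Score: Score = max(Study, Sleep) + 6 no longer applies, and Score = -3.
Since Mood is not a descendant of the intervened variable, it is unaffected.
Mood = |Study - Sleep|  [with Study=1, Sleep=0]  = 1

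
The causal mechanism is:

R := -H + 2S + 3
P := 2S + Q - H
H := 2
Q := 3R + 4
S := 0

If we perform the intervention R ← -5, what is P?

-13

do(R=-5) replaces the equation R := -H + 2S + 3 with the constant R = -5.
Q = 3R + 4  [with R=-5]  = -11
P = 2S + Q - H  [with S=0, Q=-11, H=2]  = -13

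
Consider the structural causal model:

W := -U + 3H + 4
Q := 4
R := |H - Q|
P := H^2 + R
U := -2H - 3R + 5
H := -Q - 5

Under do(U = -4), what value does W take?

Intervening sets U = -4 and removes its equation (U := -2H - 3R + 5).
H = -Q - 5  [with Q=4]  = -9
W = -U + 3H + 4  [with U=-4, H=-9]  = -19

-19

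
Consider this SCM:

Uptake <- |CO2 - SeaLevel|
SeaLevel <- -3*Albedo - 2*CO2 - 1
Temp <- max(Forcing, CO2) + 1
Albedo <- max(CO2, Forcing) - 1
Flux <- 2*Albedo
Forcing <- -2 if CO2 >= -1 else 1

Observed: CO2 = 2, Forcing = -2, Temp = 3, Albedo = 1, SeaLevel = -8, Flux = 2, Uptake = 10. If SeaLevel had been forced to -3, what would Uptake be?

Under do(SeaLevel=-3), the mechanism SeaLevel <- -3*Albedo - 2*CO2 - 1 is discarded; SeaLevel is fixed at -3.
Uptake = |CO2 - SeaLevel|  [with CO2=2, SeaLevel=-3]  = 5

5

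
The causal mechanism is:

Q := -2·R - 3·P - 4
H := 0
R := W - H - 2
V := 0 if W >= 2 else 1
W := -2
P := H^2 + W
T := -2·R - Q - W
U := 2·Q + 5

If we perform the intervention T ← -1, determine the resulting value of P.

-2

Intervening sets T = -1 and removes its equation (T := -2·R - Q - W).
P is not downstream of the intervention, so its value is determined by the original equations.
P = H^2 + W  [with H=0, W=-2]  = -2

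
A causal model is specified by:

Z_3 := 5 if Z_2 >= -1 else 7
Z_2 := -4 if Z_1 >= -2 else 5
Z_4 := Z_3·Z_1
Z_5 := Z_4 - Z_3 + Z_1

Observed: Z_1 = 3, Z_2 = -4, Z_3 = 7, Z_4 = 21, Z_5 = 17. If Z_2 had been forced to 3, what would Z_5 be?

do(Z_2=3) replaces the equation Z_2 := -4 if Z_1 >= -2 else 5 with the constant Z_2 = 3.
Z_3 = 5 if Z_2 >= -1 else 7  [with Z_2=3]  = 5
Z_4 = Z_3·Z_1  [with Z_3=5, Z_1=3]  = 15
Z_5 = Z_4 - Z_3 + Z_1  [with Z_4=15, Z_3=5, Z_1=3]  = 13

13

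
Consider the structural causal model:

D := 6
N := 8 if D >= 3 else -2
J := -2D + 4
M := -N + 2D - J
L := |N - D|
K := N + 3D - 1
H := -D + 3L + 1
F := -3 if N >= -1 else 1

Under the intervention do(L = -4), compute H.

Under do(L=-4), the mechanism L := |N - D| is discarded; L is fixed at -4.
H = -D + 3L + 1  [with D=6, L=-4]  = -17

-17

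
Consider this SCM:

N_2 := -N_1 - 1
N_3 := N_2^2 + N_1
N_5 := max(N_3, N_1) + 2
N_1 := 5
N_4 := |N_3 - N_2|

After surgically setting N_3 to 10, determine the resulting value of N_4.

16

The intervention breaks the incoming arrows to N_3: N_3 := N_2^2 + N_1 no longer applies, and N_3 = 10.
N_2 = -N_1 - 1  [with N_1=5]  = -6
N_4 = |N_3 - N_2|  [with N_3=10, N_2=-6]  = 16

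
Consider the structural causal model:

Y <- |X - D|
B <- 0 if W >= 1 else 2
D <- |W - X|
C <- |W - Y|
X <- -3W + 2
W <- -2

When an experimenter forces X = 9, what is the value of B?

2

Under do(X=9), the mechanism X <- -3W + 2 is discarded; X is fixed at 9.
No directed path runs from X to B, so B keeps its natural value.
B = 0 if W >= 1 else 2  [with W=-2]  = 2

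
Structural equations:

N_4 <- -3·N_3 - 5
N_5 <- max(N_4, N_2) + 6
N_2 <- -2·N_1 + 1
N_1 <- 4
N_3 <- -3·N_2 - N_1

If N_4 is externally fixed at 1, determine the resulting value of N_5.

Intervening sets N_4 = 1 and removes its equation (N_4 <- -3·N_3 - 5).
N_2 = -2·N_1 + 1  [with N_1=4]  = -7
N_5 = max(N_4, N_2) + 6  [with N_4=1, N_2=-7]  = 7

7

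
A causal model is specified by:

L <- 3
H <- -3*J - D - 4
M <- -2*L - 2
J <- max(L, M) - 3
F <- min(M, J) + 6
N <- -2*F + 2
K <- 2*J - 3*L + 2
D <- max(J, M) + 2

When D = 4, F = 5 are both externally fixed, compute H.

The joint intervention fixes D = 4, F = 5, removing each variable's own equation.
M = -2*L - 2  [with L=3]  = -8
J = max(L, M) - 3  [with L=3, M=-8]  = 0
H = -3*J - D - 4  [with J=0, D=4]  = -8

-8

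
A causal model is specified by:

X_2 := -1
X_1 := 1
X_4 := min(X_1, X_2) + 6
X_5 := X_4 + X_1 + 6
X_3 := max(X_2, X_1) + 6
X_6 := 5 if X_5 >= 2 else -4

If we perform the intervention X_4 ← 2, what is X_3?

7

Under do(X_4=2), the mechanism X_4 := min(X_1, X_2) + 6 is discarded; X_4 is fixed at 2.
Since X_3 is not a descendant of the intervened variable, it is unaffected.
X_3 = max(X_2, X_1) + 6  [with X_2=-1, X_1=1]  = 7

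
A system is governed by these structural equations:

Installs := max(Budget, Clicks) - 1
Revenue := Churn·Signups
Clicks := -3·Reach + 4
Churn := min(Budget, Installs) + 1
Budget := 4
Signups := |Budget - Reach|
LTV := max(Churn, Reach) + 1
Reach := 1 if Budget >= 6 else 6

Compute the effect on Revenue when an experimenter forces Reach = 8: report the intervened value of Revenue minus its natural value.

Under do(Reach=8), the mechanism Reach := 1 if Budget >= 6 else 6 is discarded; Reach is fixed at 8.
Clicks = -3·Reach + 4  [with Reach=8]  = -20
Installs = max(Budget, Clicks) - 1  [with Budget=4, Clicks=-20]  = 3
Signups = |Budget - Reach|  [with Budget=4, Reach=8]  = 4
Churn = min(Budget, Installs) + 1  [with Budget=4, Installs=3]  = 4
Revenue = Churn·Signups  [with Churn=4, Signups=4]  = 16
Without intervention: Reach = 1 if Budget >= 6 else 6  [with Budget=4]  = 6; Clicks = -3·Reach + 4  [with Reach=6]  = -14; Installs = max(Budget, Clicks) - 1  [with Budget=4, Clicks=-14]  = 3; Signups = |Budget - Reach|  [with Budget=4, Reach=6]  = 2; Churn = min(Budget, Installs) + 1  [with Budget=4, Installs=3]  = 4; Revenue = Churn·Signups  [with Churn=4, Signups=2]  = 8.
Change = 16 − 8 = 8.

8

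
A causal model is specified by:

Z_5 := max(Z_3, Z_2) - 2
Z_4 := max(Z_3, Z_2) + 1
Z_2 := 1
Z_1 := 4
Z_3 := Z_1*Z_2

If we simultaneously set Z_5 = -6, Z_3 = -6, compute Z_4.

Under do(Z_5 = -6, Z_3 = -6), each intervened variable's structural equation is replaced by its fixed value.
Z_4 = max(Z_3, Z_2) + 1  [with Z_3=-6, Z_2=1]  = 2

2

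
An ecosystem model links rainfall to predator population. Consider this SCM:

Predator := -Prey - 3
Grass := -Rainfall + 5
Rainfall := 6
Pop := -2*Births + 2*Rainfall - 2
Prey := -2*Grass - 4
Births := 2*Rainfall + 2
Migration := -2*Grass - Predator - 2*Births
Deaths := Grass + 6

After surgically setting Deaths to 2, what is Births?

14

do(Deaths=2) replaces the equation Deaths := Grass + 6 with the constant Deaths = 2.
Since Births is not a descendant of the intervened variable, it is unaffected.
Births = 2*Rainfall + 2  [with Rainfall=6]  = 14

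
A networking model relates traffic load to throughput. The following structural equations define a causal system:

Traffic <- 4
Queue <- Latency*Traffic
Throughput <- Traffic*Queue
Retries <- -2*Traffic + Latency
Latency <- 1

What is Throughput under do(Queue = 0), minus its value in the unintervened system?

-16

do(Queue=0) replaces the equation Queue <- Latency*Traffic with the constant Queue = 0.
Throughput = Traffic*Queue  [with Traffic=4, Queue=0]  = 0
Without intervention: Queue = Latency*Traffic  [with Latency=1, Traffic=4]  = 4; Throughput = Traffic*Queue  [with Traffic=4, Queue=4]  = 16.
Change = 0 − 16 = -16.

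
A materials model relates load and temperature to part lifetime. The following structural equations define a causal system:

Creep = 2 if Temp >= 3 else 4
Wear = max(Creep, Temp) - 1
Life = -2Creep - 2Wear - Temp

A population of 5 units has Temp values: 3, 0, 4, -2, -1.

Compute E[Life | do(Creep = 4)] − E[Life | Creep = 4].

-1.8

Every unit gets Creep=4 under the intervention. Life values become -17, -14, -18, -12, -13; E[Life|do(Creep=4)] = -14.8.
Conditioning on Creep=4 selects the 3 unit(s) with Temp ∈ {0, -2, -1}. Their Life values: -14, -12, -13. Mean = -13.
Difference = -14.8 − (-13) = -1.8.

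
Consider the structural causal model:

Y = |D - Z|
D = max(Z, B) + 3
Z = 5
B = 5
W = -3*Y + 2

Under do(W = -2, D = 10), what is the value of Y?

Under do(W = -2, D = 10), each intervened variable's structural equation is replaced by its fixed value.
Y = |D - Z|  [with D=10, Z=5]  = 5

5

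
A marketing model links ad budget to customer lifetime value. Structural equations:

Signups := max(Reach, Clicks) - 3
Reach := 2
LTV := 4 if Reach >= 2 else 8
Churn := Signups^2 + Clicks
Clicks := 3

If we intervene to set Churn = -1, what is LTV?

4

Intervening sets Churn = -1 and removes its equation (Churn := Signups^2 + Clicks).
No directed path runs from Churn to LTV, so LTV keeps its natural value.
LTV = 4 if Reach >= 2 else 8  [with Reach=2]  = 4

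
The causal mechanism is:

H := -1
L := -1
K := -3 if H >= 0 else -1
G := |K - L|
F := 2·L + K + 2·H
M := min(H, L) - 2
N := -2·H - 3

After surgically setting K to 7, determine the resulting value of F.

3

do(K=7) replaces the equation K := -3 if H >= 0 else -1 with the constant K = 7.
F = 2·L + K + 2·H  [with L=-1, K=7, H=-1]  = 3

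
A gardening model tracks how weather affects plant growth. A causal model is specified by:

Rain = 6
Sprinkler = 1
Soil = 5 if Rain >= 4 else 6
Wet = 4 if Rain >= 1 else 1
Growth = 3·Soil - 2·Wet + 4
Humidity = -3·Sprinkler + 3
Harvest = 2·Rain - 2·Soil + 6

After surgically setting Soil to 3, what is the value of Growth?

do(Soil=3) replaces the equation Soil = 5 if Rain >= 4 else 6 with the constant Soil = 3.
Wet = 4 if Rain >= 1 else 1  [with Rain=6]  = 4
Growth = 3·Soil - 2·Wet + 4  [with Soil=3, Wet=4]  = 5

5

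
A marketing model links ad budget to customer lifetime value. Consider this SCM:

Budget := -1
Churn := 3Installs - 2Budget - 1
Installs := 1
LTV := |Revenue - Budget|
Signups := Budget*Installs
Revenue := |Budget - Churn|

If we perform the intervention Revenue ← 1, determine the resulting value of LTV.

2

The intervention breaks the incoming arrows to Revenue: Revenue := |Budget - Churn| no longer applies, and Revenue = 1.
LTV = |Revenue - Budget|  [with Revenue=1, Budget=-1]  = 2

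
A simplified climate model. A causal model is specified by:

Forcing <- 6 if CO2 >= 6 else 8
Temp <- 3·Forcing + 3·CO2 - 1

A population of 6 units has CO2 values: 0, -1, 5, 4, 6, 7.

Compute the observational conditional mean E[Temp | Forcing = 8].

Observing Forcing=8 restricts to units where Forcing's equation naturally yields 8: CO2 ∈ {0, -1, 5, 4}. In that subpopulation Temp = 23, 20, 38, 35, mean 29.

29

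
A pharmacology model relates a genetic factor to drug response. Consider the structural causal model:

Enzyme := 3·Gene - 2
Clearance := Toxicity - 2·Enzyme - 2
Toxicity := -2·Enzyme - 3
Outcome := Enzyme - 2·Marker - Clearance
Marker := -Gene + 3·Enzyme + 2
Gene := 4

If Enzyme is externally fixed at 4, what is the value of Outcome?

5

Under do(Enzyme=4), the mechanism Enzyme := 3·Gene - 2 is discarded; Enzyme is fixed at 4.
Marker = -Gene + 3·Enzyme + 2  [with Gene=4, Enzyme=4]  = 10
Toxicity = -2·Enzyme - 3  [with Enzyme=4]  = -11
Clearance = Toxicity - 2·Enzyme - 2  [with Toxicity=-11, Enzyme=4]  = -21
Outcome = Enzyme - 2·Marker - Clearance  [with Enzyme=4, Marker=10, Clearance=-21]  = 5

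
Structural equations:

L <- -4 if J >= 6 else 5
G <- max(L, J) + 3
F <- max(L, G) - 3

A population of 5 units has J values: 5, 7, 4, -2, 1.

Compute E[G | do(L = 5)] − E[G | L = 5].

Under do(L=5), L's equation is replaced by L=5 for every unit. Per-unit G: 8, 10, 8, 8, 8. Mean = 8.4.
Conditioning on L=5 selects the 4 unit(s) with J ∈ {5, 4, -2, 1}. Their G values: 8, 8, 8, 8. Mean = 8.
Difference = 8.4 − 8 = 0.4.

0.4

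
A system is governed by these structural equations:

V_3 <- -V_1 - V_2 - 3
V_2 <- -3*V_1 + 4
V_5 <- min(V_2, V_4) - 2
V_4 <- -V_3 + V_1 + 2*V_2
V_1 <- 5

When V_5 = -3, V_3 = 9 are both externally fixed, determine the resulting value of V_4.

Under do(V_5 = -3, V_3 = 9), each intervened variable's structural equation is replaced by its fixed value.
V_2 = -3*V_1 + 4  [with V_1=5]  = -11
V_4 = -V_3 + V_1 + 2*V_2  [with V_3=9, V_1=5, V_2=-11]  = -26

-26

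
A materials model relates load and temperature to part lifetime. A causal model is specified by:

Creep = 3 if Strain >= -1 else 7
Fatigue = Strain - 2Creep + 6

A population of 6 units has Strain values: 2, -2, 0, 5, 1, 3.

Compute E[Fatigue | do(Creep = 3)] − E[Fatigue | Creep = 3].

Every unit gets Creep=3 under the intervention. Fatigue values become 2, -2, 0, 5, 1, 3; E[Fatigue|do(Creep=3)] = 1.5.
E[Fatigue|Creep=3] averages over only the 5 units with Creep=3 (Strain = 2, 0, 5, 1, 3): Fatigue = 2, 0, 5, 1, 3, mean 2.2.
Difference = 1.5 − 2.2 = -0.7.

-0.7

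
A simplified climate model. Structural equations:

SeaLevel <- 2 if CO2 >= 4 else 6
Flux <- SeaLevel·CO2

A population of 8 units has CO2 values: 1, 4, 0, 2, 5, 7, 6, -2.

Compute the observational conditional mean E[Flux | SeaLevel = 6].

1.5

Observing SeaLevel=6 restricts to units where SeaLevel's equation naturally yields 6: CO2 ∈ {1, 0, 2, -2}. In that subpopulation Flux = 6, 0, 12, -12, mean 1.5.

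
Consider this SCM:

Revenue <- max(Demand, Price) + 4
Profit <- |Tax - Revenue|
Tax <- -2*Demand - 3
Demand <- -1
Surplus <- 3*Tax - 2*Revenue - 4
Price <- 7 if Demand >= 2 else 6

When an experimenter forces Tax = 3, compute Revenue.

10

Under do(Tax=3), the mechanism Tax <- -2*Demand - 3 is discarded; Tax is fixed at 3.
Since Revenue is not a descendant of the intervened variable, it is unaffected.
Price = 7 if Demand >= 2 else 6  [with Demand=-1]  = 6
Revenue = max(Demand, Price) + 4  [with Demand=-1, Price=6]  = 10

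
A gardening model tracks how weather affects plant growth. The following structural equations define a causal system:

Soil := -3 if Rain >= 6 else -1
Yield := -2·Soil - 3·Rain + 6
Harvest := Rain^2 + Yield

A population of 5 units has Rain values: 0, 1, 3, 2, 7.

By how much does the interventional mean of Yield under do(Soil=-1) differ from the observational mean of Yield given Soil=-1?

Every unit gets Soil=-1 under the intervention. Yield values become 8, 5, -1, 2, -13; E[Yield|do(Soil=-1)] = 0.2.
Conditioning on Soil=-1 selects the 4 unit(s) with Rain ∈ {0, 1, 3, 2}. Their Yield values: 8, 5, -1, 2. Mean = 3.5.
Difference = 0.2 − 3.5 = -3.3.

-3.3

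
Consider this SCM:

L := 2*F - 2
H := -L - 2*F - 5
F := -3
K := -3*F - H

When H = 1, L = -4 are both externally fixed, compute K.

The joint intervention fixes H = 1, L = -4, removing each variable's own equation.
K = -3*F - H  [with F=-3, H=1]  = 8

8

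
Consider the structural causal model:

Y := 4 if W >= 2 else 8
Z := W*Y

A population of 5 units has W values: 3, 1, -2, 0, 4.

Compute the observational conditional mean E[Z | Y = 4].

14

Observing Y=4 restricts to units where Y's equation naturally yields 4: W ∈ {3, 4}. In that subpopulation Z = 12, 16, mean 14.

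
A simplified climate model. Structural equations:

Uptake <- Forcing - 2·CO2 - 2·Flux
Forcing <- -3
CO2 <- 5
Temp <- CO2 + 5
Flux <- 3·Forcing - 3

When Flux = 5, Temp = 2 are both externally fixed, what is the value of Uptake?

The joint intervention fixes Flux = 5, Temp = 2, removing each variable's own equation.
Uptake = Forcing - 2·CO2 - 2·Flux  [with Forcing=-3, CO2=5, Flux=5]  = -23

-23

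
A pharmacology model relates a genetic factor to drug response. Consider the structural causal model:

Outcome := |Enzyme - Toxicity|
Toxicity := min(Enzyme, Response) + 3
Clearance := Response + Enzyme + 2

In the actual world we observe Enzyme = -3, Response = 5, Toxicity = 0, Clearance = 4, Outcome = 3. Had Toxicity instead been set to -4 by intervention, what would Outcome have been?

do(Toxicity=-4) replaces the equation Toxicity := min(Enzyme, Response) + 3 with the constant Toxicity = -4.
Outcome = |Enzyme - Toxicity|  [with Enzyme=-3, Toxicity=-4]  = 1

1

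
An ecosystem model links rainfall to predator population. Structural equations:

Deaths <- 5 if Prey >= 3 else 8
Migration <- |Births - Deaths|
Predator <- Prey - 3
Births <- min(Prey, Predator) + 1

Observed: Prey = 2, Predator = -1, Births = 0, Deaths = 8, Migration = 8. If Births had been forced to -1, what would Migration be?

do(Births=-1) replaces the equation Births <- min(Prey, Predator) + 1 with the constant Births = -1.
Deaths = 5 if Prey >= 3 else 8  [with Prey=2]  = 8
Migration = |Births - Deaths|  [with Births=-1, Deaths=8]  = 9

9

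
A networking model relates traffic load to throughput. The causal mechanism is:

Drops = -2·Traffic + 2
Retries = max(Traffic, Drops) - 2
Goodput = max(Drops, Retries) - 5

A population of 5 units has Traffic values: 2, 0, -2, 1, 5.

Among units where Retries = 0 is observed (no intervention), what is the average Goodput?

-4

Conditioning on Retries=0 selects the 2 unit(s) with Traffic ∈ {2, 0}. Their Goodput values: -5, -3. Mean = -4.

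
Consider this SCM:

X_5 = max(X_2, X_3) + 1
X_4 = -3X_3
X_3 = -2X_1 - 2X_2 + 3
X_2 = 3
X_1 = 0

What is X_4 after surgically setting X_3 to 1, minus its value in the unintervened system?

-12

The intervention breaks the incoming arrows to X_3: X_3 = -2X_1 - 2X_2 + 3 no longer applies, and X_3 = 1.
X_4 = -3X_3  [with X_3=1]  = -3
Without intervention: X_3 = -2X_1 - 2X_2 + 3  [with X_1=0, X_2=3]  = -3; X_4 = -3X_3  [with X_3=-3]  = 9.
Change = -3 − 9 = -12.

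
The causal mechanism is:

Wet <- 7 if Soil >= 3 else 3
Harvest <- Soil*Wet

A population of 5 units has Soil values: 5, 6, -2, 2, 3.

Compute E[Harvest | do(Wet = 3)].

8.4

Every unit gets Wet=3 under the intervention. Harvest values become 15, 18, -6, 6, 9; E[Harvest|do(Wet=3)] = 8.4.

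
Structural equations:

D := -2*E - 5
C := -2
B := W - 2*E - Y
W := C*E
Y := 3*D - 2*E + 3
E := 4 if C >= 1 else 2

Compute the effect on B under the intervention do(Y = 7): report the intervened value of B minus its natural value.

-35

Under do(Y=7), the mechanism Y := 3*D - 2*E + 3 is discarded; Y is fixed at 7.
E = 4 if C >= 1 else 2  [with C=-2]  = 2
W = C*E  [with C=-2, E=2]  = -4
B = W - 2*E - Y  [with W=-4, E=2, Y=7]  = -15
Without intervention: E = 4 if C >= 1 else 2  [with C=-2]  = 2; D = -2*E - 5  [with E=2]  = -9; Y = 3*D - 2*E + 3  [with D=-9, E=2]  = -28; W = C*E  [with C=-2, E=2]  = -4; B = W - 2*E - Y  [with W=-4, E=2, Y=-28]  = 20.
Change = -15 − 20 = -35.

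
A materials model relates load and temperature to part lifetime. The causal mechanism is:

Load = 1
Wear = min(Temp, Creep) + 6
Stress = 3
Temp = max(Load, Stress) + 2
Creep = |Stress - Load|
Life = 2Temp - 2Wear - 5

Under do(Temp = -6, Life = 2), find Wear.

0

The joint intervention fixes Temp = -6, Life = 2, removing each variable's own equation.
Creep = |Stress - Load|  [with Stress=3, Load=1]  = 2
Wear = min(Temp, Creep) + 6  [with Temp=-6, Creep=2]  = 0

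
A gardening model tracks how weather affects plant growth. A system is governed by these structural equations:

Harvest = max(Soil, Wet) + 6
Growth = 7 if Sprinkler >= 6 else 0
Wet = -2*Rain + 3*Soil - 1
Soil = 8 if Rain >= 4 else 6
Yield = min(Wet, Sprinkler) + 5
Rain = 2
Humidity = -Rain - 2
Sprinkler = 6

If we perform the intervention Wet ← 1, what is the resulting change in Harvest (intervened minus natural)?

do(Wet=1) replaces the equation Wet = -2*Rain + 3*Soil - 1 with the constant Wet = 1.
Soil = 8 if Rain >= 4 else 6  [with Rain=2]  = 6
Harvest = max(Soil, Wet) + 6  [with Soil=6, Wet=1]  = 12
Without intervention: Soil = 8 if Rain >= 4 else 6  [with Rain=2]  = 6; Wet = -2*Rain + 3*Soil - 1  [with Rain=2, Soil=6]  = 13; Harvest = max(Soil, Wet) + 6  [with Soil=6, Wet=13]  = 19.
Change = 12 − 19 = -7.

-7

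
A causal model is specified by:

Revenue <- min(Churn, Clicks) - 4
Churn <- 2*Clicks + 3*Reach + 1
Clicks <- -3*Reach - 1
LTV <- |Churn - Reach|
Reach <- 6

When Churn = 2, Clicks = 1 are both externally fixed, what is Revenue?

-3

The joint intervention fixes Churn = 2, Clicks = 1, removing each variable's own equation.
Revenue = min(Churn, Clicks) - 4  [with Churn=2, Clicks=1]  = -3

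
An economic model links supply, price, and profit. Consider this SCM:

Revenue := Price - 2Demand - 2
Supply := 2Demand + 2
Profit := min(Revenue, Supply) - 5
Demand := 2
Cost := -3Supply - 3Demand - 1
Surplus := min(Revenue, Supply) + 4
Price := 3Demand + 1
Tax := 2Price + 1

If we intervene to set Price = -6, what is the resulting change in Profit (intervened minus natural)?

Under do(Price=-6), the mechanism Price := 3Demand + 1 is discarded; Price is fixed at -6.
Supply = 2Demand + 2  [with Demand=2]  = 6
Revenue = Price - 2Demand - 2  [with Price=-6, Demand=2]  = -12
Profit = min(Revenue, Supply) - 5  [with Revenue=-12, Supply=6]  = -17
Without intervention: Price = 3Demand + 1  [with Demand=2]  = 7; Supply = 2Demand + 2  [with Demand=2]  = 6; Revenue = Price - 2Demand - 2  [with Price=7, Demand=2]  = 1; Profit = min(Revenue, Supply) - 5  [with Revenue=1, Supply=6]  = -4.
Change = -17 − (-4) = -13.

-13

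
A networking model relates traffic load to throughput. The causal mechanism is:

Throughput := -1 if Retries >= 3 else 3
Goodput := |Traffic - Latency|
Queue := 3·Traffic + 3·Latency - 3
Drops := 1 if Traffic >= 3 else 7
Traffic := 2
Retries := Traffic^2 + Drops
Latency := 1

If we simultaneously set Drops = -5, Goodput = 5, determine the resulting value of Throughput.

3

The joint intervention fixes Drops = -5, Goodput = 5, removing each variable's own equation.
Retries = Traffic^2 + Drops  [with Traffic=2, Drops=-5]  = -1
Throughput = -1 if Retries >= 3 else 3  [with Retries=-1]  = 3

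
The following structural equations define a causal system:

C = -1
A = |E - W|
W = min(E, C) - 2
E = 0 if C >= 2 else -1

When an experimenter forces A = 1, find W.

-3

Under do(A=1), the mechanism A = |E - W| is discarded; A is fixed at 1.
Since W is not a descendant of the intervened variable, it is unaffected.
E = 0 if C >= 2 else -1  [with C=-1]  = -1
W = min(E, C) - 2  [with E=-1, C=-1]  = -3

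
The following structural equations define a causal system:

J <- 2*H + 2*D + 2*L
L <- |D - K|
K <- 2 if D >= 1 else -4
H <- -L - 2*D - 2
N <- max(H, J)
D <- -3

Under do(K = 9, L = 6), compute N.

2

Under do(K = 9, L = 6), each intervened variable's structural equation is replaced by its fixed value.
H = -L - 2*D - 2  [with L=6, D=-3]  = -2
J = 2*H + 2*D + 2*L  [with H=-2, D=-3, L=6]  = 2
N = max(H, J)  [with H=-2, J=2]  = 2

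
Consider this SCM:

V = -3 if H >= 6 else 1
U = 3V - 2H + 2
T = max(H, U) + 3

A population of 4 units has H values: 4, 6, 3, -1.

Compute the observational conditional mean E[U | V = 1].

1

Conditioning on V=1 selects the 3 unit(s) with H ∈ {4, 3, -1}. Their U values: -3, -1, 7. Mean = 1.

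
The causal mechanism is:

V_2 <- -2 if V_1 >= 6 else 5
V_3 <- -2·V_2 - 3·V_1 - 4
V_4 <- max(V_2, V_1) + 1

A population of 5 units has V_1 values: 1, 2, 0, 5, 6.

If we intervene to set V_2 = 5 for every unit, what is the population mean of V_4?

Under do(V_2=5), V_2's equation is replaced by V_2=5 for every unit. Per-unit V_4: 6, 6, 6, 6, 7. Mean = 6.2.

6.2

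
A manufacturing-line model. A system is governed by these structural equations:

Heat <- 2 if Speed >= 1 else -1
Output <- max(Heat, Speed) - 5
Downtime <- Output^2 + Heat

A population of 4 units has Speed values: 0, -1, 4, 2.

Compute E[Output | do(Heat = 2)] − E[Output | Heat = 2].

-0.5

The intervention sets Heat=2 in all 4 units regardless of Speed. Recomputing Output per unit gives -3, -3, -1, -3; average -2.5.
Conditioning on Heat=2 selects the 2 unit(s) with Speed ∈ {4, 2}. Their Output values: -1, -3. Mean = -2.
Difference = -2.5 − (-2) = -0.5.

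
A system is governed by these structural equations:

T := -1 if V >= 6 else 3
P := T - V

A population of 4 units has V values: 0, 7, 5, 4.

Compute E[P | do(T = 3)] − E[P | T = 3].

-1

Under do(T=3), T's equation is replaced by T=3 for every unit. Per-unit P: 3, -4, -2, -1. Mean = -1.
Observing T=3 restricts to units where T's equation naturally yields 3: V ∈ {0, 5, 4}. In that subpopulation P = 3, -2, -1, mean 0.
Difference = -1 − 0 = -1.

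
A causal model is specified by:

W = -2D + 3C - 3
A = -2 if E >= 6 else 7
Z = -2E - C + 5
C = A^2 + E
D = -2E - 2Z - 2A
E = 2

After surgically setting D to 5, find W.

140

The intervention breaks the incoming arrows to D: D = -2E - 2Z - 2A no longer applies, and D = 5.
A = -2 if E >= 6 else 7  [with E=2]  = 7
C = A^2 + E  [with A=7, E=2]  = 51
W = -2D + 3C - 3  [with D=5, C=51]  = 140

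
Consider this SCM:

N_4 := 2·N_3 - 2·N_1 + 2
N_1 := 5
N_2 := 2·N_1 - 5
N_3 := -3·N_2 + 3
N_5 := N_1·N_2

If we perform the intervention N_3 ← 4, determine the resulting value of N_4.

0

The intervention breaks the incoming arrows to N_3: N_3 := -3·N_2 + 3 no longer applies, and N_3 = 4.
N_4 = 2·N_3 - 2·N_1 + 2  [with N_3=4, N_1=5]  = 0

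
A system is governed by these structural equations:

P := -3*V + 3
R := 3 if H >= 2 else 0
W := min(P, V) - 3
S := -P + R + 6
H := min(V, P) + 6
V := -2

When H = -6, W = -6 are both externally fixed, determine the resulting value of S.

-3

Setting H = -6, W = -6 by intervention discards those variables' equations.
P = -3*V + 3  [with V=-2]  = 9
R = 3 if H >= 2 else 0  [with H=-6]  = 0
S = -P + R + 6  [with P=9, R=0]  = -3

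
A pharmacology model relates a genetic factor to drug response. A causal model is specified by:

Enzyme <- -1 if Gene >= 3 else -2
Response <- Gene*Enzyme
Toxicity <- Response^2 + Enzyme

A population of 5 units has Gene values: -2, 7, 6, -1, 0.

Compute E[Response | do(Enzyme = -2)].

-4

The intervention sets Enzyme=-2 in all 5 units regardless of Gene. Recomputing Response per unit gives 4, -14, -12, 2, 0; average -4.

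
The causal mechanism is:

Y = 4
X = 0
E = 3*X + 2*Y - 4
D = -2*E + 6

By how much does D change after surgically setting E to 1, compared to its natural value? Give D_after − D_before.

6

The intervention breaks the incoming arrows to E: E = 3*X + 2*Y - 4 no longer applies, and E = 1.
D = -2*E + 6  [with E=1]  = 4
Without intervention: E = 3*X + 2*Y - 4  [with X=0, Y=4]  = 4; D = -2*E + 6  [with E=4]  = -2.
Change = 4 − (-2) = 6.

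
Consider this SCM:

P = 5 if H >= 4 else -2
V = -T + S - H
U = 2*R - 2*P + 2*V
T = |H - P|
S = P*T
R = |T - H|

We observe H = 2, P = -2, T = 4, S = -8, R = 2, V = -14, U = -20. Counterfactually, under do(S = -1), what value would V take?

-7

Under do(S=-1), the mechanism S = P*T is discarded; S is fixed at -1.
P = 5 if H >= 4 else -2  [with H=2]  = -2
T = |H - P|  [with H=2, P=-2]  = 4
V = -T + S - H  [with T=4, S=-1, H=2]  = -7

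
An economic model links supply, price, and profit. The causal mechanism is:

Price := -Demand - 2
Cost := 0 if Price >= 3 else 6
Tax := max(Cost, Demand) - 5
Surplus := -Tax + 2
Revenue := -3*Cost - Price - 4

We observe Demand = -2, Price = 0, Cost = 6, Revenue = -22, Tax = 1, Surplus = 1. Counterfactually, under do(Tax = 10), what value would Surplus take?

-8

The intervention breaks the incoming arrows to Tax: Tax := max(Cost, Demand) - 5 no longer applies, and Tax = 10.
Surplus = -Tax + 2  [with Tax=10]  = -8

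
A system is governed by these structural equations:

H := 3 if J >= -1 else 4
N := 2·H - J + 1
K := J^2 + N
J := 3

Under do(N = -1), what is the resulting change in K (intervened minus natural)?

The intervention breaks the incoming arrows to N: N := 2·H - J + 1 no longer applies, and N = -1.
K = J^2 + N  [with J=3, N=-1]  = 8
Without intervention: H = 3 if J >= -1 else 4  [with J=3]  = 3; N = 2·H - J + 1  [with H=3, J=3]  = 4; K = J^2 + N  [with J=3, N=4]  = 13.
Change = 8 − 13 = -5.

-5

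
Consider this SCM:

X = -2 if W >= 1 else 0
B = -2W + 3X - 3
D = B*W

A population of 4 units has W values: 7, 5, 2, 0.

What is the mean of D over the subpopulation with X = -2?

-94

Conditioning on X=-2 selects the 3 unit(s) with W ∈ {7, 5, 2}. Their D values: -161, -95, -26. Mean = -94.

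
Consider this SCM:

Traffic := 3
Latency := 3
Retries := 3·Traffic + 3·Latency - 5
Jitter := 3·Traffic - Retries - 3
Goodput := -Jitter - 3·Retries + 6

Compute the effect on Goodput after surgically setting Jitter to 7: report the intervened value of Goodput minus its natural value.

-14

Intervening sets Jitter = 7 and removes its equation (Jitter := 3·Traffic - Retries - 3).
Retries = 3·Traffic + 3·Latency - 5  [with Traffic=3, Latency=3]  = 13
Goodput = -Jitter - 3·Retries + 6  [with Jitter=7, Retries=13]  = -40
Without intervention: Retries = 3·Traffic + 3·Latency - 5  [with Traffic=3, Latency=3]  = 13; Jitter = 3·Traffic - Retries - 3  [with Traffic=3, Retries=13]  = -7; Goodput = -Jitter - 3·Retries + 6  [with Jitter=-7, Retries=13]  = -26.
Change = -40 − (-26) = -14.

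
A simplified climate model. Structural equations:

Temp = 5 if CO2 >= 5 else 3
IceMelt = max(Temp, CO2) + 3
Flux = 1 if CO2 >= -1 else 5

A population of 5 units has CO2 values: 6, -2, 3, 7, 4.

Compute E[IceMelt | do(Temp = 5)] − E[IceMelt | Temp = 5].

do(Temp=5) breaks Temp's dependence on CO2. With Temp=5 fixed, IceMelt across the units is 9, 8, 8, 10, 8, mean 8.6.
Conditioning on Temp=5 selects the 2 unit(s) with CO2 ∈ {6, 7}. Their IceMelt values: 9, 10. Mean = 9.5.
Difference = 8.6 − 9.5 = -0.9.

-0.9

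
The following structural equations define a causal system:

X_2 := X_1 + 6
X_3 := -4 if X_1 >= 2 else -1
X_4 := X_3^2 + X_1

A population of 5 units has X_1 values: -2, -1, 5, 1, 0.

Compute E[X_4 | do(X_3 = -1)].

The intervention sets X_3=-1 in all 5 units regardless of X_1. Recomputing X_4 per unit gives -1, 0, 6, 2, 1; average 1.6.

1.6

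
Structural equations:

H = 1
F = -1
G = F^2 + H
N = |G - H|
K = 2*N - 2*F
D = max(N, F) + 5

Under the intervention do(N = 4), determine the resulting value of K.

Intervening sets N = 4 and removes its equation (N = |G - H|).
K = 2*N - 2*F  [with N=4, F=-1]  = 10

10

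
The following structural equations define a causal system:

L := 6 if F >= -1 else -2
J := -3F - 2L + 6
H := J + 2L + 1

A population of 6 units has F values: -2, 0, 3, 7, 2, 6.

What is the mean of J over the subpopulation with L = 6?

E[J|L=6] averages over only the 5 units with L=6 (F = 0, 3, 7, 2, 6): J = -6, -15, -27, -12, -24, mean -16.8.

-16.8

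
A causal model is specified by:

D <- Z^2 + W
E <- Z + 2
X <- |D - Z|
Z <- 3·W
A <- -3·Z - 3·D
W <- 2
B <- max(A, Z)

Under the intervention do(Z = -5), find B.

-5

Under do(Z=-5), the mechanism Z <- 3·W is discarded; Z is fixed at -5.
D = Z^2 + W  [with Z=-5, W=2]  = 27
A = -3·Z - 3·D  [with Z=-5, D=27]  = -66
B = max(A, Z)  [with A=-66, Z=-5]  = -5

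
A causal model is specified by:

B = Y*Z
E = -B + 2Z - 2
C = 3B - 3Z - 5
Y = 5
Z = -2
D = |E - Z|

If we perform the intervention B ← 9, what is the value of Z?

-2

Under do(B=9), the mechanism B = Y*Z is discarded; B is fixed at 9.
Since Z is not a descendant of the intervened variable, it is unaffected.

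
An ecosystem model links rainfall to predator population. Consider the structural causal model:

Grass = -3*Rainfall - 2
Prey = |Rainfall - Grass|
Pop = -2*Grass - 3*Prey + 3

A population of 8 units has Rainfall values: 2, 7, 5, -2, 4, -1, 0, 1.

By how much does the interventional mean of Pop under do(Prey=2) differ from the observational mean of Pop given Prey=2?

do(Prey=2) breaks Prey's dependence on Rainfall. With Prey=2 fixed, Pop across the units is 13, 43, 31, -11, 25, -5, 1, 7, mean 13.
E[Pop|Prey=2] averages over only the 2 units with Prey=2 (Rainfall = -1, 0): Pop = -5, 1, mean -2.
Difference = 13 − (-2) = 15.

15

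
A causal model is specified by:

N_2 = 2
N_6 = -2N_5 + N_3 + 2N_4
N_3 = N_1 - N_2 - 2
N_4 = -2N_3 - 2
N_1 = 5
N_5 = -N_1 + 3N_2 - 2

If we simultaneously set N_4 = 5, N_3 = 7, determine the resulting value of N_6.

19

The joint intervention fixes N_4 = 5, N_3 = 7, removing each variable's own equation.
N_5 = -N_1 + 3N_2 - 2  [with N_1=5, N_2=2]  = -1
N_6 = -2N_5 + N_3 + 2N_4  [with N_5=-1, N_3=7, N_4=5]  = 19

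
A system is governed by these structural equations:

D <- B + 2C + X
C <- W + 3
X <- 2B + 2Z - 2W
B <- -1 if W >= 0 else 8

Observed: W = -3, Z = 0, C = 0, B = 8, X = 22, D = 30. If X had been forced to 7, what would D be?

The intervention breaks the incoming arrows to X: X <- 2B + 2Z - 2W no longer applies, and X = 7.
C = W + 3  [with W=-3]  = 0
B = -1 if W >= 0 else 8  [with W=-3]  = 8
D = B + 2C + X  [with B=8, C=0, X=7]  = 15

15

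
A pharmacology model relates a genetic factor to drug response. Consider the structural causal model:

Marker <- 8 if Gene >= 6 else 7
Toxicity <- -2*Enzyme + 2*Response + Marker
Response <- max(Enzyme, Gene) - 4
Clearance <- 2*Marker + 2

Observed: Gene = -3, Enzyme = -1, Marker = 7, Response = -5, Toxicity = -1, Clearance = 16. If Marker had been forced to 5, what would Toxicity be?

-3

do(Marker=5) replaces the equation Marker <- 8 if Gene >= 6 else 7 with the constant Marker = 5.
Response = max(Enzyme, Gene) - 4  [with Enzyme=-1, Gene=-3]  = -5
Toxicity = -2*Enzyme + 2*Response + Marker  [with Enzyme=-1, Response=-5, Marker=5]  = -3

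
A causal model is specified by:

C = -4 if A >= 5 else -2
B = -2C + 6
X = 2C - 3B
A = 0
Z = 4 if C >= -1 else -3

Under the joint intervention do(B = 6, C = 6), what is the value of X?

The joint intervention fixes B = 6, C = 6, removing each variable's own equation.
X = 2C - 3B  [with C=6, B=6]  = -6

-6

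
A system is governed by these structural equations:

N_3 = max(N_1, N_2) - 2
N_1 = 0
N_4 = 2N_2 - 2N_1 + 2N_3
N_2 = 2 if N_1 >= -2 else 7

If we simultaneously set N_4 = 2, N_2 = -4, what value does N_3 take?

-2

Setting N_4 = 2, N_2 = -4 by intervention discards those variables' equations.
N_3 = max(N_1, N_2) - 2  [with N_1=0, N_2=-4]  = -2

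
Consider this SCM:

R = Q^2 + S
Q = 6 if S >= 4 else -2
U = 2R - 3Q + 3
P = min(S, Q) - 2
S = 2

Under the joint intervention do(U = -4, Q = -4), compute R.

18

Setting U = -4, Q = -4 by intervention discards those variables' equations.
R = Q^2 + S  [with Q=-4, S=2]  = 18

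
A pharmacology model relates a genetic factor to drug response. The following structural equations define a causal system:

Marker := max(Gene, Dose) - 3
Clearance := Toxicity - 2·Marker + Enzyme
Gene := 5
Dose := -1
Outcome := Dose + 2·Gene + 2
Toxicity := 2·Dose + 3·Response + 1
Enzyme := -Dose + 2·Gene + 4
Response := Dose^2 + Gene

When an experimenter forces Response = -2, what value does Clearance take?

Under do(Response=-2), the mechanism Response := Dose^2 + Gene is discarded; Response is fixed at -2.
Enzyme = -Dose + 2·Gene + 4  [with Dose=-1, Gene=5]  = 15
Marker = max(Gene, Dose) - 3  [with Gene=5, Dose=-1]  = 2
Toxicity = 2·Dose + 3·Response + 1  [with Dose=-1, Response=-2]  = -7
Clearance = Toxicity - 2·Marker + Enzyme  [with Toxicity=-7, Marker=2, Enzyme=15]  = 4

4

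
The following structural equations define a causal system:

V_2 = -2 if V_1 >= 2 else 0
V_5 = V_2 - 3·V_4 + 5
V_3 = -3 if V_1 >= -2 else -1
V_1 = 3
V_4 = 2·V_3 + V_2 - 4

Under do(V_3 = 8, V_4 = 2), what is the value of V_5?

Setting V_3 = 8, V_4 = 2 by intervention discards those variables' equations.
V_2 = -2 if V_1 >= 2 else 0  [with V_1=3]  = -2
V_5 = V_2 - 3·V_4 + 5  [with V_2=-2, V_4=2]  = -3

-3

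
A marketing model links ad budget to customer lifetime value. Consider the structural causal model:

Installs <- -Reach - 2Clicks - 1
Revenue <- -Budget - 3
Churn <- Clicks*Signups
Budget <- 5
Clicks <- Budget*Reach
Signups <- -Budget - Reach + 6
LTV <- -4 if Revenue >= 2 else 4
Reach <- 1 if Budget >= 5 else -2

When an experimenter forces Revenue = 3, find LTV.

-4

do(Revenue=3) replaces the equation Revenue <- -Budget - 3 with the constant Revenue = 3.
LTV = -4 if Revenue >= 2 else 4  [with Revenue=3]  = -4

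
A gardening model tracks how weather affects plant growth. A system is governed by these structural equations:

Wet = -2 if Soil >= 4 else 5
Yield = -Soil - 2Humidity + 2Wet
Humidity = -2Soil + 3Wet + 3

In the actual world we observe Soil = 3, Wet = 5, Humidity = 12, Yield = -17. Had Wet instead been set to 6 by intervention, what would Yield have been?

-21

Under do(Wet=6), the mechanism Wet = -2 if Soil >= 4 else 5 is discarded; Wet is fixed at 6.
Humidity = -2Soil + 3Wet + 3  [with Soil=3, Wet=6]  = 15
Yield = -Soil - 2Humidity + 2Wet  [with Soil=3, Humidity=15, Wet=6]  = -21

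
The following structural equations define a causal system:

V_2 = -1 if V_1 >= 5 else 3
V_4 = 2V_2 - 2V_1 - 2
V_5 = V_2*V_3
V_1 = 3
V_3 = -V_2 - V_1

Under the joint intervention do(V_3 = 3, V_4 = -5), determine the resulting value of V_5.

9

Setting V_3 = 3, V_4 = -5 by intervention discards those variables' equations.
V_2 = -1 if V_1 >= 5 else 3  [with V_1=3]  = 3
V_5 = V_2*V_3  [with V_2=3, V_3=3]  = 9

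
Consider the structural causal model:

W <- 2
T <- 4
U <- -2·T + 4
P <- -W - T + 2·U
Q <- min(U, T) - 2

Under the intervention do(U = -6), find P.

The intervention breaks the incoming arrows to U: U <- -2·T + 4 no longer applies, and U = -6.
P = -W - T + 2·U  [with W=2, T=4, U=-6]  = -18

-18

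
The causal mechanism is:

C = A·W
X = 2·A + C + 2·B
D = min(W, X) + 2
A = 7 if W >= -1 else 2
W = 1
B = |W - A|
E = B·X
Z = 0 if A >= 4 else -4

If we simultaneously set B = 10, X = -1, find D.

1

The joint intervention fixes B = 10, X = -1, removing each variable's own equation.
D = min(W, X) + 2  [with W=1, X=-1]  = 1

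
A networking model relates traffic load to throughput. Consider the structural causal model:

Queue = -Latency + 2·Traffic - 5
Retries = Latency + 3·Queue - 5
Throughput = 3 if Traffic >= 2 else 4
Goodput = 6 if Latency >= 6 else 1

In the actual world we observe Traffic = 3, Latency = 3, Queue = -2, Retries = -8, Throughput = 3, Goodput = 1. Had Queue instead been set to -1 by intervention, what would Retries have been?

-5

The intervention breaks the incoming arrows to Queue: Queue = -Latency + 2·Traffic - 5 no longer applies, and Queue = -1.
Retries = Latency + 3·Queue - 5  [with Latency=3, Queue=-1]  = -5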